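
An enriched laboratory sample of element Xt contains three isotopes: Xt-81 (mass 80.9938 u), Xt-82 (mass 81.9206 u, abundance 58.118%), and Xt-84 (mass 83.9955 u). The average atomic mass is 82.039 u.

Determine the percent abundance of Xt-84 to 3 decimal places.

16.876%

The remaining 41.882% is split between Xt-81 (fraction x) and Xt-84 (fraction 0.41882 − x).
Substituting: 80.9938x + 83.9955(0.41882 − x) = 34.428385692
(80.9938 − 83.9955)x = -0.750609618  ⇒  x = 0.25006, y = 0.16876
Xt-81: 25.006%, Xt-84: 16.876%.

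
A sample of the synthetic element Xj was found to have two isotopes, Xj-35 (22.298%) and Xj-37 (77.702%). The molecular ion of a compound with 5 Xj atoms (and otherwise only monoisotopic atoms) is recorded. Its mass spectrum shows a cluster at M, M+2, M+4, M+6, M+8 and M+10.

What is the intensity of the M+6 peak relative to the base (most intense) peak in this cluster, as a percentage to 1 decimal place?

57.4%

(0.22298 + 0.77702)^5 gives M 0.0006, M+2 0.0096, M+4 0.0669, M+6 0.2333, M+8 0.4064, M+10 0.2832; the largest is M+8.
P(M+8) = C(5,4) × 0.22298^1 × 0.77702^4 = 5 × 0.22298 × 0.36452623 = 0.406410 (base)
P(M+6) = C(5,3) × 0.22298^2 × 0.77702^3 = 10 × 0.04972008 × 0.46913366 = 0.233254
Relative intensity = 0.233254 / 0.406410 × 100 = 57.4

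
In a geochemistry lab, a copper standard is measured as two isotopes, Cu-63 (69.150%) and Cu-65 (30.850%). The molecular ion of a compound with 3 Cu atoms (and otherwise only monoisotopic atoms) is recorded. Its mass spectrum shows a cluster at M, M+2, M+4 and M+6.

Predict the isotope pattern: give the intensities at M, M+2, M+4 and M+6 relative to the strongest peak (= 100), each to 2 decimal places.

74.72 : 100.00 : 44.61 : 6.63

Each Cu atom is independently Cu-63 (p = 0.69150) or Cu-65 (q = 0.30850); the cluster is the binomial expansion (p + q)^3.
P(M) = 0.69150^3 = 0.330656
P(M+2) = 3 × 0.69150^2 × 0.30850^1 = 0.442548
P(M+4) = 3 × 0.69150^1 × 0.30850^2 = 0.197435
P(M+6) = 0.30850^3 = 0.029361
The M+2 peak is largest (0.442548); scaling to 100 gives 74.72 : 100.00 : 44.61 : 6.63.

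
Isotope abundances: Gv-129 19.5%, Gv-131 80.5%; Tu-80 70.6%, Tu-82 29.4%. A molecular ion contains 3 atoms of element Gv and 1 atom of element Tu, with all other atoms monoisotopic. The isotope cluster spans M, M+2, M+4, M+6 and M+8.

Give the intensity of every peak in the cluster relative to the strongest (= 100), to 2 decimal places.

Element Gv pattern (n=3): 0.00741488 : 0.09183038 : 0.37909462 : 0.52166012
Element Tu pattern (n=1): 0.7060 : 0.2940
Convolve the two distributions (both contribute in 2-u steps):
  M: 0.00741488×0.7060 = 0.005235
  M+2: 0.00741488×0.2940 + 0.09183038×0.7060 = 0.067012
  M+4: 0.09183038×0.2940 + 0.37909462×0.7060 = 0.294639
  M+6: 0.37909462×0.2940 + 0.52166012×0.7060 = 0.479746
  M+8: 0.52166012×0.2940 = 0.153368
Scale to base peak (0.479746) = 100: 1.09 : 13.97 : 61.42 : 100.00 : 31.97

1.09 : 13.97 : 61.42 : 100.00 : 31.97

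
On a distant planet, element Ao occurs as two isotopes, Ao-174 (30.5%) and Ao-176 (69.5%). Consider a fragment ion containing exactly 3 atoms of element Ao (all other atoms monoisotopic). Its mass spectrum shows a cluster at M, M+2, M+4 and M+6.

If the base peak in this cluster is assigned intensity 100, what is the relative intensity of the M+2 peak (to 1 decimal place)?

(0.305 + 0.695)^3 gives M 0.0284, M+2 0.1940, M+4 0.4420, M+6 0.3357; the largest is M+4.
P(M+4) = C(3,2) × 0.305^1 × 0.695^2 = 3 × 0.3050 × 0.483025 = 0.441968 (base)
P(M+2) = C(3,1) × 0.305^2 × 0.695^1 = 3 × 0.093025 × 0.6950 = 0.193957
Relative intensity = 0.193957 / 0.441968 × 100 = 43.9

43.9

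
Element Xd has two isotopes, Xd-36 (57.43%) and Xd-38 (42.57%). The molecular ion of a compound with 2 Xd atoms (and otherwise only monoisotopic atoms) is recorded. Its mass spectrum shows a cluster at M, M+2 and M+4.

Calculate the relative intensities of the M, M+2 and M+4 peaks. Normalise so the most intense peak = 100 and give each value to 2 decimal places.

Expanding (0.5743 + 0.4257)^2:
P(M) = 0.5743^2 = 0.329820
P(M+2) = 2 × 0.5743^1 × 0.4257^1 = 0.488959
P(M+4) = 0.4257^2 = 0.181220
The M+2 peak is largest (0.488959); scaling to 100 gives 67.45 : 100.00 : 37.06.

67.45 : 100.00 : 37.06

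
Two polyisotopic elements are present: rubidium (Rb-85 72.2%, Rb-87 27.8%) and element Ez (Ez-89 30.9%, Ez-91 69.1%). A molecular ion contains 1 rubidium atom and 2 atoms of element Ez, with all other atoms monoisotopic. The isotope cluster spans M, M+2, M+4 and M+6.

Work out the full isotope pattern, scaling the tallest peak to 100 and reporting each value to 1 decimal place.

14.9 : 72.3 : 100.0 : 28.6

Rubidium pattern (n=1): 0.7220 : 0.2780
Element Ez pattern (n=2): 0.095481 : 0.427038 : 0.477481
Convolve the two distributions (both contribute in 2-u steps):
  M: 0.7220×0.095481 = 0.068937
  M+2: 0.7220×0.427038 + 0.2780×0.095481 = 0.334865
  M+4: 0.7220×0.477481 + 0.2780×0.427038 = 0.463458
  M+6: 0.2780×0.477481 = 0.132740
Scale to base peak (0.463458) = 100: 14.9 : 72.3 : 100.0 : 28.6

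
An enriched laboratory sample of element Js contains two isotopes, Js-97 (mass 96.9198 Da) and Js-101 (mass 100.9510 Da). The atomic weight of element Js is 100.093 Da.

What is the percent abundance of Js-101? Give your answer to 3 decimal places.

Writing the weighted mean with unknown fraction x of Js-97:
96.9198·x + 100.9510·(1 − x) = 100.093
(96.9198 − 100.9510)·x = 100.093 − 100.9510
x = -0.8580 / -4.0312 = 0.21284 → 21.284% Js-97, 78.716% Js-101.

78.716%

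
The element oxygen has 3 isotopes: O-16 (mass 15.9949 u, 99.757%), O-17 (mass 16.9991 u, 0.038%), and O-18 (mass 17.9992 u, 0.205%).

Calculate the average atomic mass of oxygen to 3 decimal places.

15.999 u

The abundance-weighted mean is 0.99757 × 15.9949 + 0.00038 × 16.9991 + 0.00205 × 17.9992
= 15.95603 + 0.00646 + 0.03690 = 15.99939 u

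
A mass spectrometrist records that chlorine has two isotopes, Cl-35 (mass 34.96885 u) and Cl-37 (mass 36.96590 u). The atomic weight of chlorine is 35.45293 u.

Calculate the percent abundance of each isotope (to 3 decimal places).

With x = fraction of Cl-35 (so Cl-37 is 1 − x):
34.96885·x + 36.96590·(1 − x) = 35.45293
(34.96885 − 36.96590)·x = 35.45293 − 36.96590
x = -1.51297 / -1.99705 = 0.75760 → 75.760% Cl-35, 24.240% Cl-37.

Cl-35: 75.760%, Cl-37: 24.240%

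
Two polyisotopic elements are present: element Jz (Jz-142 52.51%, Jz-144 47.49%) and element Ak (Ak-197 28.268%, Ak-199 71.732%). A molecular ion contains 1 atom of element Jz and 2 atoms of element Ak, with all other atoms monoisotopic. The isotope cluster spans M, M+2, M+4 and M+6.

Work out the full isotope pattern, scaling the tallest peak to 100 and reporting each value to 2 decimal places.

Element Jz pattern (n=1): 0.5251 : 0.4749
Element Ak pattern (n=2): 0.07990798 : 0.40554404 : 0.51454798
Convolve the two distributions (both contribute in 2-u steps):
  M: 0.5251×0.07990798 = 0.041960
  M+2: 0.5251×0.40554404 + 0.4749×0.07990798 = 0.250899
  M+4: 0.5251×0.51454798 + 0.4749×0.40554404 = 0.462782
  M+6: 0.4749×0.51454798 = 0.244359
Scale to base peak (0.462782) = 100: 9.07 : 54.22 : 100.00 : 52.80

9.07 : 54.22 : 100.00 : 52.80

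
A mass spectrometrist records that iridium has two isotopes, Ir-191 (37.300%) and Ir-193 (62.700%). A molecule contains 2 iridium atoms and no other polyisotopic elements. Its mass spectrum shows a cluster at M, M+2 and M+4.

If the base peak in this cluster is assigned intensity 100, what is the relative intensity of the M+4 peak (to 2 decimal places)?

(0.37300 + 0.62700)^2 gives M 0.1391, M+2 0.4677, M+4 0.3931; the largest is M+2.
P(M+2) = C(2,1) × 0.37300^1 × 0.62700^1 = 2 × 0.3730 × 0.6270 = 0.467742 (base)
P(M+4) = C(2,2) × 0.37300^0 × 0.62700^2 = 1 × 1.0000 × 0.393129 = 0.393129
Relative intensity = 0.393129 / 0.467742 × 100 = 84.05

84.05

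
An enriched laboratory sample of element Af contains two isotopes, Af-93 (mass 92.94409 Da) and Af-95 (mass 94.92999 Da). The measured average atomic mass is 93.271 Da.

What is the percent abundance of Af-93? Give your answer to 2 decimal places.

83.54%

With x = fraction of Af-93 (so Af-95 is 1 − x):
92.94409·x + 94.92999·(1 − x) = 93.271
(92.94409 − 94.92999)·x = 93.271 − 94.92999
x = -1.65899 / -1.98590 = 0.83538 → 83.54% Af-93, 16.46% Af-95.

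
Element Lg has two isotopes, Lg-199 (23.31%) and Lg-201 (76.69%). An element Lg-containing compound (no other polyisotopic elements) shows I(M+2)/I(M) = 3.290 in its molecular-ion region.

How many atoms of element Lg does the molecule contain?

1

For n independent Lg atoms, I(M+2)/I(M) = n · (abundance Lg-201) / (abundance Lg-199) = n · 0.7669/0.2331.
n = 3.290 × 0.2331/0.7669 = 1.00 ≈ 1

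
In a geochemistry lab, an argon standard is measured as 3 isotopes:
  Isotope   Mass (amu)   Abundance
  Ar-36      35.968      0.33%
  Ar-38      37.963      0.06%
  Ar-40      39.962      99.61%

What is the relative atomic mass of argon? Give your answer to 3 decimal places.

The abundance-weighted mean is 0.0033 × 35.968 + 0.0006 × 37.963 + 0.9961 × 39.962
= 0.1187 + 0.0228 + 39.8061 = 39.9476 amu

39.948 amu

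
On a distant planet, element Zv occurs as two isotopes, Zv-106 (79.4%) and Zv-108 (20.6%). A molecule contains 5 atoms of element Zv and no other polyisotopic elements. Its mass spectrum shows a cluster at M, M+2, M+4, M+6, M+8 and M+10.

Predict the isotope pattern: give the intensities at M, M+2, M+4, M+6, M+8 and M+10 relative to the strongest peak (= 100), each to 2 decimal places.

Each Zv atom is independently Zv-106 (p = 0.794) or Zv-108 (q = 0.206); the cluster is the binomial expansion (p + q)^5.
P(M) = 0.794^5 = 0.315575
P(M+2) = 5 × 0.794^4 × 0.206^1 = 0.409373
P(M+4) = 10 × 0.794^3 × 0.206^2 = 0.212420
P(M+6) = 10 × 0.794^2 × 0.206^3 = 0.055112
P(M+8) = 5 × 0.794^1 × 0.206^4 = 0.007149
P(M+10) = 0.206^5 = 0.000371
The M+2 peak is largest (0.409373); scaling to 100 gives 77.09 : 100.00 : 51.89 : 13.46 : 1.75 : 0.09.

77.09 : 100.00 : 51.89 : 13.46 : 1.75 : 0.09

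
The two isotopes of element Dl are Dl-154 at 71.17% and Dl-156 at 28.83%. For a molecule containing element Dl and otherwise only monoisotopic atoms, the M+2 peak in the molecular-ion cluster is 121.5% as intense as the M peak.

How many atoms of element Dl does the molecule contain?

3

For n independent Dl atoms, I(M+2)/I(M) = n · (abundance Dl-156) / (abundance Dl-154) = n · 0.2883/0.7117.
n = 1.215 × 0.7117/0.2883 = 3.00 ≈ 3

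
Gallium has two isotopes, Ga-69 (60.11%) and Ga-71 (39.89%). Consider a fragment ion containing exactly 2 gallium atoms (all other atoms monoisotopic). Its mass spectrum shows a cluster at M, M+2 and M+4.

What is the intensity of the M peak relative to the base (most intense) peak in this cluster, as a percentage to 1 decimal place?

Binomial terms of (0.6011 + 0.3989)^2: M 0.3613, M+2 0.4796, M+4 0.1591 → M+2 is the base peak.
P(M+2) = C(2,1) × 0.6011^1 × 0.3989^1 = 2 × 0.6011 × 0.3989 = 0.479558 (base)
P(M) = C(2,0) × 0.6011^2 × 0.3989^0 = 1 × 0.36132121 × 1.0000 = 0.361321
Relative intensity = 0.361321 / 0.479558 × 100 = 75.3

75.3%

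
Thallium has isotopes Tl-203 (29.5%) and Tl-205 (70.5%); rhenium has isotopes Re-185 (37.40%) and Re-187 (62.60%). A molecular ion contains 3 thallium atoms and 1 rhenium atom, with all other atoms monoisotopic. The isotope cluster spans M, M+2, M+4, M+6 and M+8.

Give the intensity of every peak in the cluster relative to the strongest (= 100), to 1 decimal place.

Thallium pattern (n=3): 0.02567237 : 0.18405787 : 0.43986713 : 0.35040263
Rhenium pattern (n=1): 0.3740 : 0.6260
Convolve the two distributions (both contribute in 2-u steps):
  M: 0.02567237×0.3740 = 0.009601
  M+2: 0.02567237×0.6260 + 0.18405787×0.3740 = 0.084909
  M+4: 0.18405787×0.6260 + 0.43986713×0.3740 = 0.279731
  M+6: 0.43986713×0.6260 + 0.35040263×0.3740 = 0.406407
  M+8: 0.35040263×0.6260 = 0.219352
Scale to base peak (0.406407) = 100: 2.4 : 20.9 : 68.8 : 100.0 : 54.0

2.4 : 20.9 : 68.8 : 100.0 : 54.0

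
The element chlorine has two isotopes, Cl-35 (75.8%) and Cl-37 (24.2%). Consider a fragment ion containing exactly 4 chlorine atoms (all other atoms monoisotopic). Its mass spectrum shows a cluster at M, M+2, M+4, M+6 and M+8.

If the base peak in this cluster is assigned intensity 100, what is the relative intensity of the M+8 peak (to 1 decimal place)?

0.8

Binomial terms of (0.758 + 0.242)^4: M 0.3301, M+2 0.4216, M+4 0.2019, M+6 0.0430, M+8 0.0034 → M+2 is the base peak.
P(M+2) = C(4,1) × 0.758^3 × 0.242^1 = 4 × 0.43551951 × 0.2420 = 0.421583 (base)
P(M+8) = C(4,4) × 0.758^0 × 0.242^4 = 1 × 1.0000 × 0.00342974 = 0.003430
Relative intensity = 0.003430 / 0.421583 × 100 = 0.8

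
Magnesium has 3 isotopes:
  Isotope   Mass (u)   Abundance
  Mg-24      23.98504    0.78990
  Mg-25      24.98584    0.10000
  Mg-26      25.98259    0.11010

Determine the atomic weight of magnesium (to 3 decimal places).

24.305 u

Ar = Σ fᵢ·mᵢ = 0.78990 × 23.98504 + 0.10000 × 24.98584 + 0.11010 × 25.98259
= 18.945783 + 2.498584 + 2.860683 = 24.305050 u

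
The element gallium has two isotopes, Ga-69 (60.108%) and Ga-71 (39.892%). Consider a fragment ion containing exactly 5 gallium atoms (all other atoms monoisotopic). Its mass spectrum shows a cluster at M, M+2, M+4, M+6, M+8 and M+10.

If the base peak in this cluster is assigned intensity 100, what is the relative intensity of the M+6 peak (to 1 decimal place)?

Binomial terms of (0.60108 + 0.39892)^5: M 0.0785, M+2 0.2604, M+4 0.3456, M+6 0.2294, M+8 0.0761, M+10 0.0101 → M+4 is the base peak.
P(M+4) = C(5,2) × 0.60108^3 × 0.39892^2 = 10 × 0.2171685 × 0.15913717 = 0.345596 (base)
P(M+6) = C(5,3) × 0.60108^2 × 0.39892^3 = 10 × 0.36129717 × 0.063483 = 0.229362
Relative intensity = 0.229362 / 0.345596 × 100 = 66.4

66.4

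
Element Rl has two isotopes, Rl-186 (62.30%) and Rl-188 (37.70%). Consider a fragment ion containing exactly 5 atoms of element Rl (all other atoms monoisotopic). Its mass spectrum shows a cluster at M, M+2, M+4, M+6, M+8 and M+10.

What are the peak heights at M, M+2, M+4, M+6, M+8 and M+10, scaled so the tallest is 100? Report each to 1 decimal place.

Expanding (0.6230 + 0.3770)^5:
P(M) = 0.6230^5 = 0.093851
P(M+2) = 5 × 0.6230^4 × 0.3770^1 = 0.283964
P(M+4) = 10 × 0.6230^3 × 0.3770^2 = 0.343674
P(M+6) = 10 × 0.6230^2 × 0.3770^3 = 0.207970
P(M+8) = 5 × 0.6230^1 × 0.3770^4 = 0.062925
P(M+10) = 0.3770^5 = 0.007616
The M+4 peak is largest (0.343674); scaling to 100 gives 27.3 : 82.6 : 100.0 : 60.5 : 18.3 : 2.2.

27.3 : 82.6 : 100.0 : 60.5 : 18.3 : 2.2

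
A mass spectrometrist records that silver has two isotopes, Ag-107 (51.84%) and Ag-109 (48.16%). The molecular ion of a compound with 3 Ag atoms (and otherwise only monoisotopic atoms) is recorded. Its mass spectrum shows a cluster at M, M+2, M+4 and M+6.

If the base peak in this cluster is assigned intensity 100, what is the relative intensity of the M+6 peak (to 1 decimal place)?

28.8

Binomial terms of (0.5184 + 0.4816)^3: M 0.1393, M+2 0.3883, M+4 0.3607, M+6 0.1117 → M+2 is the base peak.
P(M+2) = C(3,1) × 0.5184^2 × 0.4816^1 = 3 × 0.26873856 × 0.4816 = 0.388273 (base)
P(M+6) = C(3,3) × 0.5184^0 × 0.4816^3 = 1 × 1.0000 × 0.11170161 = 0.111702
Relative intensity = 0.111702 / 0.388273 × 100 = 28.8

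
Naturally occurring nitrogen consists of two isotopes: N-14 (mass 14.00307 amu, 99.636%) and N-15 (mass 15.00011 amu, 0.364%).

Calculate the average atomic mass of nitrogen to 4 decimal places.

The abundance-weighted mean is 0.99636 × 14.00307 + 0.00364 × 15.00011
= 13.952099 + 0.054600 = 14.006699 amu

14.0067 amu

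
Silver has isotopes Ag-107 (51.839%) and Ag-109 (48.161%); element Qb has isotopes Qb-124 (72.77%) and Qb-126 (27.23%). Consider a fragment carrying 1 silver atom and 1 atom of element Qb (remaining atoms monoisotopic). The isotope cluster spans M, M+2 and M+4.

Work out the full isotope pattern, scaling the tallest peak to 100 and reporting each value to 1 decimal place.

76.7 : 100.0 : 26.7

Silver pattern (n=1): 0.51839 : 0.48161
Element Qb pattern (n=1): 0.7277 : 0.2723
Convolve the two distributions (both contribute in 2-u steps):
  M: 0.51839×0.7277 = 0.377232
  M+2: 0.51839×0.2723 + 0.48161×0.7277 = 0.491625
  M+4: 0.48161×0.2723 = 0.131142
Scale to base peak (0.491625) = 100: 76.7 : 100.0 : 26.7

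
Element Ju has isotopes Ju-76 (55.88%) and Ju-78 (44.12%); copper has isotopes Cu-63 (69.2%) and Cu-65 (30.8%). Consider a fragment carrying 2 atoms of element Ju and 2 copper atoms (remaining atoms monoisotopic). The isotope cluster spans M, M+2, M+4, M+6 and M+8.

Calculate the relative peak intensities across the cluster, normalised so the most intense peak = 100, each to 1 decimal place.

40.5 : 100.0 : 90.2 : 35.1 : 5.0

Element Ju pattern (n=2): 0.31225744 : 0.49308512 : 0.19465744
Copper pattern (n=2): 0.478864 : 0.426272 : 0.094864
Convolve the two distributions (both contribute in 2-u steps):
  M: 0.31225744×0.478864 = 0.149529
  M+2: 0.31225744×0.426272 + 0.49308512×0.478864 = 0.369227
  M+4: 0.31225744×0.094864 + 0.49308512×0.426272 + 0.19465744×0.478864 = 0.333025
  M+6: 0.49308512×0.094864 + 0.19465744×0.426272 = 0.129753
  M+8: 0.19465744×0.094864 = 0.018466
Scale to base peak (0.369227) = 100: 40.5 : 100.0 : 90.2 : 35.1 : 5.0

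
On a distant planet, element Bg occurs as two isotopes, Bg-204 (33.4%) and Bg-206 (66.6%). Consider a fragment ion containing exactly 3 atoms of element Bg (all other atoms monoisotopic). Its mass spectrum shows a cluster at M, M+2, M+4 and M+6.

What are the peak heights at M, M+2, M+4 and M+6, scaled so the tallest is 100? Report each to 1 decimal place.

Expanding (0.334 + 0.666)^3:
P(M) = 0.334^3 = 0.037260
P(M+2) = 3 × 0.334^2 × 0.666^1 = 0.222889
P(M+4) = 3 × 0.334^1 × 0.666^2 = 0.444443
P(M+6) = 0.666^3 = 0.295408
The M+4 peak is largest (0.444443); scaling to 100 gives 8.4 : 50.2 : 100.0 : 66.5.

8.4 : 50.2 : 100.0 : 66.5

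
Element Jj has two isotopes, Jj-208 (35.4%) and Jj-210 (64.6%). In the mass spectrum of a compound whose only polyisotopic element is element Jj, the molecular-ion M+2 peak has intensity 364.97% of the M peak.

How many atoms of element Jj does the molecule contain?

2

With n Jj atoms, P(M+2)/P(M) = C(n,1)·p^(n−1)q / p^n = n·q/p = n · 0.646/0.354.
n = 3.6497 × 0.354/0.646 = 2.00 ≈ 2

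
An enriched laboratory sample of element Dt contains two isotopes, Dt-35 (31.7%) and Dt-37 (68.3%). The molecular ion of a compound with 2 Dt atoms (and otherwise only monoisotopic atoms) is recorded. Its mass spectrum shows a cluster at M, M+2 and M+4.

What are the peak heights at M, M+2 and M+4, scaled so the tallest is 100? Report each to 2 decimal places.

Each Dt atom is independently Dt-35 (p = 0.317) or Dt-37 (q = 0.683); the cluster is the binomial expansion (p + q)^2.
P(M) = 0.317^2 = 0.100489
P(M+2) = 2 × 0.317^1 × 0.683^1 = 0.433022
P(M+4) = 0.683^2 = 0.466489
The M+4 peak is largest (0.466489); scaling to 100 gives 21.54 : 92.83 : 100.00.

21.54 : 92.83 : 100.00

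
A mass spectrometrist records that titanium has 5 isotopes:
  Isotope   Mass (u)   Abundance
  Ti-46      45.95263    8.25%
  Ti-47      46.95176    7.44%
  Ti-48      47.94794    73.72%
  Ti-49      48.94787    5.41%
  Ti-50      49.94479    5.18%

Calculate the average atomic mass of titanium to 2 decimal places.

Weight each isotope mass by its fractional abundance: 0.0825 × 45.95263 + 0.0744 × 46.95176 + 0.7372 × 47.94794 + 0.0541 × 48.94787 + 0.0518 × 49.94479
= 3.791092 + 3.493211 + 35.347221 + 2.648080 + 2.587140 = 47.866744 u

47.87 u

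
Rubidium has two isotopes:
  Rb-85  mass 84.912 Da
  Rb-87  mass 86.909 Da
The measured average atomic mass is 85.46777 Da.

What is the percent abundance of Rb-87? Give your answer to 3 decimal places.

Writing the weighted mean with unknown fraction x of Rb-85:
84.912·x + 86.909·(1 − x) = 85.46777
(84.912 − 86.909)·x = 85.46777 − 86.909
x = -1.44123 / -1.997 = 0.72170 → 72.170% Rb-85, 27.830% Rb-87.

27.830%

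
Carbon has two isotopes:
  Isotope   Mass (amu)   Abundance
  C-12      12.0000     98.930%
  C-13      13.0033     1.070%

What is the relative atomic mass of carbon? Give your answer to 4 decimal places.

Weight each isotope mass by its fractional abundance: 0.98930 × 12.0000 + 0.01070 × 13.0033
= 11.87160 + 0.13914 = 12.01074 amu

12.0107 amu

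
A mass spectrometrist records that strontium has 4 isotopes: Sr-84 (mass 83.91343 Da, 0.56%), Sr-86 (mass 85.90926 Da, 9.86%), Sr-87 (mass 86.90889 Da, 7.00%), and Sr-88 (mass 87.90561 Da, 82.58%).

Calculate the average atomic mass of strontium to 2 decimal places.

Ar = Σ fᵢ·mᵢ = 0.0056 × 83.91343 + 0.0986 × 85.90926 + 0.0700 × 86.90889 + 0.8258 × 87.90561
= 0.469915 + 8.470653 + 6.083622 + 72.592453 = 87.616643 Da

87.62 Da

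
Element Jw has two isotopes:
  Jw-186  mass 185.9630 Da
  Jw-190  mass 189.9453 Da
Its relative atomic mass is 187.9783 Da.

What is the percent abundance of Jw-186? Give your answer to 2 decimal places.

Writing the weighted mean with unknown fraction x of Jw-186:
185.9630·x + 189.9453·(1 − x) = 187.9783
(185.9630 − 189.9453)·x = 187.9783 − 189.9453
x = -1.9670 / -3.9823 = 0.49394 → 49.39% Jw-186, 50.61% Jw-190.

49.39%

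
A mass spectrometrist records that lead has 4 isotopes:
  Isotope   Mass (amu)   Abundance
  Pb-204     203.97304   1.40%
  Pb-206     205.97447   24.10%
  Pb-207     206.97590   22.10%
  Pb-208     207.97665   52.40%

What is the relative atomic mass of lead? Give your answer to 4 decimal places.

Average mass = Σ (abundance × isotope mass) = 0.0140 × 203.97304 + 0.2410 × 205.97447 + 0.2210 × 206.97590 + 0.5240 × 207.97665
= 2.855623 + 49.639847 + 45.741674 + 108.979765 = 207.216909 amu

207.2169 amu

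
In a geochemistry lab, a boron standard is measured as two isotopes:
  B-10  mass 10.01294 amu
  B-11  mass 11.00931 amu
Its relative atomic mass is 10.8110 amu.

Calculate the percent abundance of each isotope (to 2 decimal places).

B-10: 19.90%, B-11: 80.10%

With x = fraction of B-10 (so B-11 is 1 − x):
10.01294·x + 11.00931·(1 − x) = 10.8110
(10.01294 − 11.00931)·x = 10.8110 − 11.00931
x = -0.19831 / -0.99637 = 0.19903 → 19.90% B-10, 80.10% B-11.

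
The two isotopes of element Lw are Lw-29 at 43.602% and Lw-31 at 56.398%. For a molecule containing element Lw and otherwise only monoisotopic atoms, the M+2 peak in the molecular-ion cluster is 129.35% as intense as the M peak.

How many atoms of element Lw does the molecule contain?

1

With n Lw atoms, P(M+2)/P(M) = C(n,1)·p^(n−1)q / p^n = n·q/p = n · 0.56398/0.43602.
n = 1.2935 × 0.43602/0.56398 = 1.00 ≈ 1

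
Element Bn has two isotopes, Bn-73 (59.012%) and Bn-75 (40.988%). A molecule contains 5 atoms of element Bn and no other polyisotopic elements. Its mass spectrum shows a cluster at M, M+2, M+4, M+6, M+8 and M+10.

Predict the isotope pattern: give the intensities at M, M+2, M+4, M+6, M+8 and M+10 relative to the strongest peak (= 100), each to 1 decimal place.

20.7 : 72.0 : 100.0 : 69.5 : 24.1 : 3.4

Each Bn atom is independently Bn-73 (p = 0.59012) or Bn-75 (q = 0.40988); the cluster is the binomial expansion (p + q)^5.
P(M) = 0.59012^5 = 0.071565
P(M+2) = 5 × 0.59012^4 × 0.40988^1 = 0.248535
P(M+4) = 10 × 0.59012^3 × 0.40988^2 = 0.345251
P(M+6) = 10 × 0.59012^2 × 0.40988^3 = 0.239801
P(M+8) = 5 × 0.59012^1 × 0.40988^4 = 0.083279
P(M+10) = 0.40988^5 = 0.011569
The M+4 peak is largest (0.345251); scaling to 100 gives 20.7 : 72.0 : 100.0 : 69.5 : 24.1 : 3.4.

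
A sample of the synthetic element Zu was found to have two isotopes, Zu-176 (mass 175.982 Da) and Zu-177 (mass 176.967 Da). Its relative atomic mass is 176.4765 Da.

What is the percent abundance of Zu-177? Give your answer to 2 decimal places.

Let x be the fractional abundance of Zu-176; then Zu-177 has abundance 1 − x.
175.982·x + 176.967·(1 − x) = 176.4765
(175.982 − 176.967)·x = 176.4765 − 176.967
x = -0.4905 / -0.985 = 0.49797 → 49.80% Zu-176, 50.20% Zu-177.

50.20%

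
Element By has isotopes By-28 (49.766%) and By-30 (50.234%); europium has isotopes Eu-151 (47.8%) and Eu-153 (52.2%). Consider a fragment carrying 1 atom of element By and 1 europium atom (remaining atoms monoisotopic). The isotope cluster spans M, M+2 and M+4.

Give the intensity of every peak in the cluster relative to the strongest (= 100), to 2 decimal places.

47.59 : 100.00 : 52.46

Element By pattern (n=1): 0.49766 : 0.50234
Europium pattern (n=1): 0.4780 : 0.5220
Convolve the two distributions (both contribute in 2-u steps):
  M: 0.49766×0.4780 = 0.237881
  M+2: 0.49766×0.5220 + 0.50234×0.4780 = 0.499897
  M+4: 0.50234×0.5220 = 0.262221
Scale to base peak (0.499897) = 100: 47.59 : 100.00 : 52.46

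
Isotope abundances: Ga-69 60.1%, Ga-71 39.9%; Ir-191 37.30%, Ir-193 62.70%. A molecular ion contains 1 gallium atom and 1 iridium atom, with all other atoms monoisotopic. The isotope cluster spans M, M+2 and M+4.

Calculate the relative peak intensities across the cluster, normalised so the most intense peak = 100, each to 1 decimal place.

42.6 : 100.0 : 47.6

Gallium pattern (n=1): 0.6010 : 0.3990
Iridium pattern (n=1): 0.3730 : 0.6270
Convolve the two distributions (both contribute in 2-u steps):
  M: 0.6010×0.3730 = 0.224173
  M+2: 0.6010×0.6270 + 0.3990×0.3730 = 0.525654
  M+4: 0.3990×0.6270 = 0.250173
Scale to base peak (0.525654) = 100: 42.6 : 100.0 : 47.6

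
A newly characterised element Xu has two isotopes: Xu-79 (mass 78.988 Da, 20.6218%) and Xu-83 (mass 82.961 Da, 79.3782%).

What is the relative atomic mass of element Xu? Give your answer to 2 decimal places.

82.14 Da

The abundance-weighted mean is 0.206218 × 78.988 + 0.793782 × 82.961
= 16.2887 + 65.8529 = 82.1416 Da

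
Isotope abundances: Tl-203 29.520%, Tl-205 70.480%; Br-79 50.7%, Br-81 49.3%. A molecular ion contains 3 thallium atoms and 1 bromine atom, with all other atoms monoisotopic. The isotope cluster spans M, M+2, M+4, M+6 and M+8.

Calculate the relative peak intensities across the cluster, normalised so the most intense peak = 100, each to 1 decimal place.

3.3 : 26.9 : 79.6 : 100.0 : 43.8

Thallium pattern (n=3): 0.02572463 : 0.18425524 : 0.43991564 : 0.35010449
Bromine pattern (n=1): 0.5070 : 0.4930
Convolve the two distributions (both contribute in 2-u steps):
  M: 0.02572463×0.5070 = 0.013042
  M+2: 0.02572463×0.4930 + 0.18425524×0.5070 = 0.106100
  M+4: 0.18425524×0.4930 + 0.43991564×0.5070 = 0.313875
  M+6: 0.43991564×0.4930 + 0.35010449×0.5070 = 0.394381
  M+8: 0.35010449×0.4930 = 0.172602
Scale to base peak (0.394381) = 100: 3.3 : 26.9 : 79.6 : 100.0 : 43.8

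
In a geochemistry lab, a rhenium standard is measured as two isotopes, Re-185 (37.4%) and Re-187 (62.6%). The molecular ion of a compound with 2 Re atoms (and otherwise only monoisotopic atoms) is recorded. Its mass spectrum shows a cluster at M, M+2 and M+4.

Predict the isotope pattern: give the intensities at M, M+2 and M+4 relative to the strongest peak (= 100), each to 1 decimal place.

29.9 : 100.0 : 83.7

Expanding (0.374 + 0.626)^2:
P(M) = 0.374^2 = 0.139876
P(M+2) = 2 × 0.374^1 × 0.626^1 = 0.468248
P(M+4) = 0.626^2 = 0.391876
The M+2 peak is largest (0.468248); scaling to 100 gives 29.9 : 100.0 : 83.7.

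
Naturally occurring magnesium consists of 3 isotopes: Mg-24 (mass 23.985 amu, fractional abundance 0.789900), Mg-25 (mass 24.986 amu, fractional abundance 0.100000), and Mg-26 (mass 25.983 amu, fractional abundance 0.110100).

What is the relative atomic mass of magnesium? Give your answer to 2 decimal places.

24.31 amu

Average mass = Σ (abundance × isotope mass) = 0.789900 × 23.985 + 0.100000 × 24.986 + 0.110100 × 25.983
= 18.9458 + 2.4986 + 2.8607 = 24.3051 amu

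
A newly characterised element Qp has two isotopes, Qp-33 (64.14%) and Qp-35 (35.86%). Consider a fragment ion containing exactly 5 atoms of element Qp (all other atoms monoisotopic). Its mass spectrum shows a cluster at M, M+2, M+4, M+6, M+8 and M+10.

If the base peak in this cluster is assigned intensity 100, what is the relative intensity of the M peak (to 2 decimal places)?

31.99

Term probabilities: M 0.1086, M+2 0.3035, M+4 0.3393, M+6 0.1897, M+8 0.0530, M+10 0.0059. Base peak = M+4.
P(M+4) = C(5,2) × 0.6414^3 × 0.3586^2 = 10 × 0.26386809 × 0.12859396 = 0.339318 (base)
P(M) = C(5,0) × 0.6414^5 × 0.3586^0 = 1 × 0.10855374 × 1.0000 = 0.108554
Relative intensity = 0.108554 / 0.339318 × 100 = 31.99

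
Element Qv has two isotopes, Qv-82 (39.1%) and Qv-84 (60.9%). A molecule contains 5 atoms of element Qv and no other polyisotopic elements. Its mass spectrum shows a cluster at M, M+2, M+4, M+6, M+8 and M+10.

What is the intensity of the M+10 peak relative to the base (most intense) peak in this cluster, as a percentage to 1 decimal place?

24.3%

(0.391 + 0.609)^5 gives M 0.0091, M+2 0.0712, M+4 0.2217, M+6 0.3453, M+8 0.2689, M+10 0.0838; the largest is M+6.
P(M+6) = C(5,3) × 0.391^2 × 0.609^3 = 10 × 0.152881 × 0.22586653 = 0.345307 (base)
P(M+10) = C(5,5) × 0.391^0 × 0.609^5 = 1 × 1.0000 × 0.0837696 = 0.083770
Relative intensity = 0.083770 / 0.345307 × 100 = 24.3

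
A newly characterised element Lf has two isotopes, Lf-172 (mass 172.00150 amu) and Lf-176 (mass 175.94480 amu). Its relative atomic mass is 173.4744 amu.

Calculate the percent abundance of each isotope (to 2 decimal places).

Lf-172: 62.65%, Lf-176: 37.35%

Let x be the fractional abundance of Lf-172; then Lf-176 has abundance 1 − x.
172.00150·x + 175.94480·(1 − x) = 173.4744
(172.00150 − 175.94480)·x = 173.4744 − 175.94480
x = -2.47040 / -3.94330 = 0.62648 → 62.65% Lf-172, 37.35% Lf-176.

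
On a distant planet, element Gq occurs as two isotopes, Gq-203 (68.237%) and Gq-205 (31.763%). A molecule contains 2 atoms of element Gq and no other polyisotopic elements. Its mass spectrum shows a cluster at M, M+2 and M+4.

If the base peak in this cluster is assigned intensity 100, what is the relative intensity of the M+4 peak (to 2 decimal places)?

21.67

Term probabilities: M 0.4656, M+2 0.4335, M+4 0.1009. Base peak = M.
P(M) = C(2,0) × 0.68237^2 × 0.31763^0 = 1 × 0.46562882 × 1.0000 = 0.465629 (base)
P(M+4) = C(2,2) × 0.68237^0 × 0.31763^2 = 1 × 1.0000 × 0.10088882 = 0.100889
Relative intensity = 0.100889 / 0.465629 × 100 = 21.67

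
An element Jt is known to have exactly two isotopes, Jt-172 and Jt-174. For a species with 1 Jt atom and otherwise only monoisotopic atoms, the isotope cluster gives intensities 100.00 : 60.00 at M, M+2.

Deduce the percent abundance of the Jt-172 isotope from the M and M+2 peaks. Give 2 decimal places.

62.50%

Write p for the Jt-172 fraction. I(M+2)/I(M) = [C(1,1)·p^0·(1−p)] / p^1 = 1·(1−p)/p = 60.00/100.00 = 0.6000
(1−p)/p = 0.6000/1 = 0.6000  ⇒  p = 1/(1 + 0.6000) = 0.6250
Jt-172: 62.50%, Jt-174: 37.50%.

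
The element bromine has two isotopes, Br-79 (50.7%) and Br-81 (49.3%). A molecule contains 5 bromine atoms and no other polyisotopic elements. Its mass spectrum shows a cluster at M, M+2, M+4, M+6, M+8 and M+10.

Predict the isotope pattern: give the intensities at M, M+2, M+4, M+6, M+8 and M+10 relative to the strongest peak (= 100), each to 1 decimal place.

10.6 : 51.4 : 100.0 : 97.2 : 47.3 : 9.2

Expanding (0.507 + 0.493)^5:
P(M) = 0.507^5 = 0.033500
P(M+2) = 5 × 0.507^4 × 0.493^1 = 0.162873
P(M+4) = 10 × 0.507^3 × 0.493^2 = 0.316751
P(M+6) = 10 × 0.507^2 × 0.493^3 = 0.308004
P(M+8) = 5 × 0.507^1 × 0.493^4 = 0.149750
P(M+10) = 0.493^5 = 0.029123
The M+4 peak is largest (0.316751); scaling to 100 gives 10.6 : 51.4 : 100.0 : 97.2 : 47.3 : 9.2.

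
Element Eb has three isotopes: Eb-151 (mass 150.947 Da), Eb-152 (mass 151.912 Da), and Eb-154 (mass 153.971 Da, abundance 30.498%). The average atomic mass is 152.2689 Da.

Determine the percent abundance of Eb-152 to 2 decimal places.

The remaining 69.502% is split between Eb-151 (fraction x) and Eb-152 (fraction 0.69502 − x).
Substituting: 150.947x + 151.912(0.69502 − x) = 105.31082442
(150.947 − 151.912)x = -0.27105382  ⇒  x = 0.28088, y = 0.41414
Eb-151: 28.09%, Eb-152: 41.41%.

41.41%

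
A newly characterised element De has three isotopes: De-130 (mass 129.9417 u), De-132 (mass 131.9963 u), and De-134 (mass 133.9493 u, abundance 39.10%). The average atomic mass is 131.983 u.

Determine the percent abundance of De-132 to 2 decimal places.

23.09%

The remaining 60.90% is split between De-130 (fraction x) and De-132 (fraction 0.6090 − x).
Substituting: 129.9417x + 131.9963(0.6090 − x) = 79.6088237
(129.9417 − 131.9963)x = -0.776923  ⇒  x = 0.37814, y = 0.23086
De-130: 37.81%, De-132: 23.09%.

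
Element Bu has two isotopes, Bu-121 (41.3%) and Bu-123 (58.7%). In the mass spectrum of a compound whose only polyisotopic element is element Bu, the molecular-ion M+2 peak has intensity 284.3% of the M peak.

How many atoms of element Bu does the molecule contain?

2

The M+2/M ratio from n Bu atoms is n · q/p = n · 0.587/0.413.
n = 2.843 × 0.413/0.587 = 2.00 ≈ 2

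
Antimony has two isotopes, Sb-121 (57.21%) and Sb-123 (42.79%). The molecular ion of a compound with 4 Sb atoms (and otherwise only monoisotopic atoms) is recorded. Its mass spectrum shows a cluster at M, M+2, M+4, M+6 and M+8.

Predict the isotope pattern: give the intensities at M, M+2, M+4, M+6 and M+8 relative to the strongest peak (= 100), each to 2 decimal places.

29.79 : 89.13 : 100.00 : 49.86 : 9.32

Expanding (0.5721 + 0.4279)^4:
P(M) = 0.5721^4 = 0.107124
P(M+2) = 4 × 0.5721^3 × 0.4279^1 = 0.320493
P(M+4) = 6 × 0.5721^2 × 0.4279^2 = 0.359567
P(M+6) = 4 × 0.5721^1 × 0.4279^3 = 0.179291
P(M+8) = 0.4279^4 = 0.033525
The M+4 peak is largest (0.359567); scaling to 100 gives 29.79 : 89.13 : 100.00 : 49.86 : 9.32.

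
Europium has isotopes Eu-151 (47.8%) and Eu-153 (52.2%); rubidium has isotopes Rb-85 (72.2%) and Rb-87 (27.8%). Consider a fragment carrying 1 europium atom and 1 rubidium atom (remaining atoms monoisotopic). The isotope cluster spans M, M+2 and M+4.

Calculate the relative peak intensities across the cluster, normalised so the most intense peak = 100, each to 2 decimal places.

Europium pattern (n=1): 0.4780 : 0.5220
Rubidium pattern (n=1): 0.7220 : 0.2780
Convolve the two distributions (both contribute in 2-u steps):
  M: 0.4780×0.7220 = 0.345116
  M+2: 0.4780×0.2780 + 0.5220×0.7220 = 0.509768
  M+4: 0.5220×0.2780 = 0.145116
Scale to base peak (0.509768) = 100: 67.70 : 100.00 : 28.47

67.70 : 100.00 : 28.47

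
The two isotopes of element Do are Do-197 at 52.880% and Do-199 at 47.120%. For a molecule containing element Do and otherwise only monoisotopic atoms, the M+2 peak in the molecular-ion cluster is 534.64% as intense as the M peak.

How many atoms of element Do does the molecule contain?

6

With n Do atoms, P(M+2)/P(M) = C(n,1)·p^(n−1)q / p^n = n·q/p = n · 0.47120/0.52880.
n = 5.3464 × 0.52880/0.47120 = 6.00 ≈ 6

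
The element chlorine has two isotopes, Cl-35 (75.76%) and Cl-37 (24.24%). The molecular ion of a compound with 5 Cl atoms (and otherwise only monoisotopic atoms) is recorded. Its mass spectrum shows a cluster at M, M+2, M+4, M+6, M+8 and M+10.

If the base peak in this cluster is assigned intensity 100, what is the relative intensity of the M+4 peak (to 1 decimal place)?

64.0

(0.7576 + 0.2424)^5 gives M 0.2496, M+2 0.3993, M+4 0.2555, M+6 0.0817, M+8 0.0131, M+10 0.0008; the largest is M+2.
P(M+2) = C(5,1) × 0.7576^4 × 0.2424^1 = 5 × 0.32942751 × 0.2424 = 0.399266 (base)
P(M+4) = C(5,2) × 0.7576^3 × 0.2424^2 = 10 × 0.4348304 × 0.05875776 = 0.255497
Relative intensity = 0.255497 / 0.399266 × 100 = 64.0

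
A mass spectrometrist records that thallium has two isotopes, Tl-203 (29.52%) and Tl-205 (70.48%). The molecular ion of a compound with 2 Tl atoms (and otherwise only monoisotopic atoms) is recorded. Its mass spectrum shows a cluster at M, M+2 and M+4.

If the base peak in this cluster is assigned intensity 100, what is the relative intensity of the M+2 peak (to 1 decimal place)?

Binomial terms of (0.2952 + 0.7048)^2: M 0.0871, M+2 0.4161, M+4 0.4967 → M+4 is the base peak.
P(M+4) = C(2,2) × 0.2952^0 × 0.7048^2 = 1 × 1.0000 × 0.49674304 = 0.496743 (base)
P(M+2) = C(2,1) × 0.2952^1 × 0.7048^1 = 2 × 0.2952 × 0.7048 = 0.416114
Relative intensity = 0.416114 / 0.496743 × 100 = 83.8

83.8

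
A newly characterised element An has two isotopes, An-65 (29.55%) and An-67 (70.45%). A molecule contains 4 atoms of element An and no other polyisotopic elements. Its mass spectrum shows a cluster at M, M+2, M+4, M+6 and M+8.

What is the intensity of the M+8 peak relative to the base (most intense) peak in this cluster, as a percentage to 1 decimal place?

59.6%

(0.2955 + 0.7045)^4 gives M 0.0076, M+2 0.0727, M+4 0.2600, M+6 0.4133, M+8 0.2463; the largest is M+6.
P(M+6) = C(4,3) × 0.2955^1 × 0.7045^3 = 4 × 0.2955 × 0.34965762 = 0.413295 (base)
P(M+8) = C(4,4) × 0.2955^0 × 0.7045^4 = 1 × 1.0000 × 0.24633379 = 0.246334
Relative intensity = 0.246334 / 0.413295 × 100 = 59.6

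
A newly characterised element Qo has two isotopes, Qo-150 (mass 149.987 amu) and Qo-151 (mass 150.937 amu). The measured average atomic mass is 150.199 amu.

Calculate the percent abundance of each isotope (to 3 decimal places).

Let x be the fractional abundance of Qo-150; then Qo-151 has abundance 1 − x.
149.987·x + 150.937·(1 − x) = 150.199
(149.987 − 150.937)·x = 150.199 − 150.937
x = -0.738 / -0.950 = 0.77684 → 77.684% Qo-150, 22.316% Qo-151.

Qo-150: 77.684%, Qo-151: 22.316%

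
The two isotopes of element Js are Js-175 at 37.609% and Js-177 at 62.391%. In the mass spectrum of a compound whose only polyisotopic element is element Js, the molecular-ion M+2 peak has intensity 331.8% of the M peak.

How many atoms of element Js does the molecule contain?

2

For n independent Js atoms, I(M+2)/I(M) = n · (abundance Js-177) / (abundance Js-175) = n · 0.62391/0.37609.
n = 3.318 × 0.37609/0.62391 = 2.00 ≈ 2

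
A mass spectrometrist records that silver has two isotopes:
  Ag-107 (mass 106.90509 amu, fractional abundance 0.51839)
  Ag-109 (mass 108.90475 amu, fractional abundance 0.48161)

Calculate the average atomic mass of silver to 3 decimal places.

107.868 amu

Weight each isotope mass by its fractional abundance: 0.51839 × 106.90509 + 0.48161 × 108.90475
= 55.418530 + 52.449617 = 107.868147 amu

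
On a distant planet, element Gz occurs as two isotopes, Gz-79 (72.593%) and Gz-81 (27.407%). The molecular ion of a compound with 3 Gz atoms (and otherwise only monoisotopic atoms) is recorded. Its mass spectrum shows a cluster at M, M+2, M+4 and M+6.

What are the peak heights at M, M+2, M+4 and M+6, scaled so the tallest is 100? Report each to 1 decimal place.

88.3 : 100.0 : 37.8 : 4.8

Expanding (0.72593 + 0.27407)^3:
P(M) = 0.72593^3 = 0.382547
P(M+2) = 3 × 0.72593^2 × 0.27407^1 = 0.433284
P(M+4) = 3 × 0.72593^1 × 0.27407^2 = 0.163583
P(M+6) = 0.27407^3 = 0.020587
The M+2 peak is largest (0.433284); scaling to 100 gives 88.3 : 100.0 : 37.8 : 4.8.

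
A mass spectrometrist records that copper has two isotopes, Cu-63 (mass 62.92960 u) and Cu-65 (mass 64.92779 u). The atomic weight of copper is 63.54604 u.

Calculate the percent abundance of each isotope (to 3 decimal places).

Writing the weighted mean with unknown fraction x of Cu-63:
62.92960·x + 64.92779·(1 − x) = 63.54604
(62.92960 − 64.92779)·x = 63.54604 − 64.92779
x = -1.38175 / -1.99819 = 0.69150 → 69.150% Cu-63, 30.850% Cu-65.

Cu-63: 69.150%, Cu-65: 30.850%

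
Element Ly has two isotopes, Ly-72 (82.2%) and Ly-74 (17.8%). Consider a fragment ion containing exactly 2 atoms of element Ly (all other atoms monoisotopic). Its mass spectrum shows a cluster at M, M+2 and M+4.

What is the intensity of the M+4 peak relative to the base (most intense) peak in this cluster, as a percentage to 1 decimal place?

4.7%

Binomial terms of (0.822 + 0.178)^2: M 0.6757, M+2 0.2926, M+4 0.0317 → M is the base peak.
P(M) = C(2,0) × 0.822^2 × 0.178^0 = 1 × 0.675684 × 1.0000 = 0.675684 (base)
P(M+4) = C(2,2) × 0.822^0 × 0.178^2 = 1 × 1.0000 × 0.031684 = 0.031684
Relative intensity = 0.031684 / 0.675684 × 100 = 4.7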